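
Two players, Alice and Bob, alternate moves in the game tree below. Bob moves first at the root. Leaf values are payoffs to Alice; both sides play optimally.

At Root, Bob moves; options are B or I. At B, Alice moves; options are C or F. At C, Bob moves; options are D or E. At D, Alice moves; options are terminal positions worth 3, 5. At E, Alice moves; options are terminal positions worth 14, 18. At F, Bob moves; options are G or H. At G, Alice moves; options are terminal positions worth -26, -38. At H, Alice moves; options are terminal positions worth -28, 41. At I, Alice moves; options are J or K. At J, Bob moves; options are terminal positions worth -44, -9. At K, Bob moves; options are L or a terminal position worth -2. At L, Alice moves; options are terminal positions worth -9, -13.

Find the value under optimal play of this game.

D (Alice): max(3, 5) = 5
E (Alice): max(14, 18) = 18
C (Bob): min(5, 18) = 5
G (Alice): max(-26, -38) = -26
H (Alice): max(-28, 41) = 41
F (Bob): min(-26, 41) = -26
B (Alice): max(5, -26) = 5
J (Bob): min(-44, -9) = -44
L (Alice): max(-9, -13) = -9
K (Bob): min(-9, -2) = -9
I (Alice): max(-44, -9) = -9
Root (Bob): min(5, -9) = -9

-9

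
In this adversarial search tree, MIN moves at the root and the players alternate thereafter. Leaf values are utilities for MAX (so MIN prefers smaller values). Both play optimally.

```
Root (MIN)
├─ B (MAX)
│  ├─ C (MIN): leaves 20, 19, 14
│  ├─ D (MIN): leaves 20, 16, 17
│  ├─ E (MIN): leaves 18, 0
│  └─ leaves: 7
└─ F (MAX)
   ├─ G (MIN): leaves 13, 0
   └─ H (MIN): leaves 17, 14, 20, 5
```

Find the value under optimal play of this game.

5

C (MIN): min(20, 19, 14) = 14
D (MIN): min(20, 16, 17) = 16
E (MIN): min(18, 0) = 0
B (MAX): max(14, 16, 0, 7) = 16
G (MIN): min(13, 0) = 0
H (MIN): min(17, 14, 20, 5) = 5
F (MAX): max(0, 5) = 5
Root (MIN): min(16, 5) = 5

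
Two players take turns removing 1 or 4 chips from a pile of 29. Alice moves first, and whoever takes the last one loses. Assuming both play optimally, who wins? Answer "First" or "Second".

Mark each pile size as W (mover wins) or L (mover loses):
i:   0  1  2  3  4  5  6  7  8  9 10 11 12 13 14 15 16 17 18 19 20 21 22 23 24 25 26 27 28 29
     W  L  W  L  W  W  L  W  L  W  W  L  W  L  W  W  L  W  L  W  W  L  W  L  W  W  L  W  L  W
Position 29 is W, so the first player wins.

First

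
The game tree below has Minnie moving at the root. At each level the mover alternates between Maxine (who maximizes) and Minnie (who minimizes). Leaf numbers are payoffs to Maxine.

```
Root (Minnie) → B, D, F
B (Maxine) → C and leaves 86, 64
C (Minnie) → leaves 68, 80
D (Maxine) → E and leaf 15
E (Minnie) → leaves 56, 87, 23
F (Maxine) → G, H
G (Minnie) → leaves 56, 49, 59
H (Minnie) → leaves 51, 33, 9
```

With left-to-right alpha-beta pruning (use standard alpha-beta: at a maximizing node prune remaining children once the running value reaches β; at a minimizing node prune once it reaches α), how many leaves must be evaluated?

C [α=-∞,β=+∞]: v=68
B [α=-∞,β=+∞]: v=86
E [α=-∞,β=86]: v=23
D [α=-∞,β=86]: v=23
G [α=-∞,β=23]: v=49
F [α=-∞,β=23]: v=49 after child 1 ≥ β → β-cutoff, skip 1
Root [α=-∞,β=+∞]: v=23
Leaves evaluated: 11 of 14.

11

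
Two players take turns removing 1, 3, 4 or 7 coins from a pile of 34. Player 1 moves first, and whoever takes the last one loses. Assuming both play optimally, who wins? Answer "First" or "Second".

First

Positions where the player to move wins (W) vs loses (L):
i:   0  1  2  3  4  5  6  7  8  9 10 11 12 13 14 15 16 17 18 19 20 21 22 23 24 25 26 27 28 29 30 31 32 33 34
     W  L  W  L  W  W  W  W  W  L  W  L  W  W  W  W  W  L  W  L  W  W  W  W  W  L  W  L  W  W  W  W  W  L  W
Position 34 is W, so the first player wins.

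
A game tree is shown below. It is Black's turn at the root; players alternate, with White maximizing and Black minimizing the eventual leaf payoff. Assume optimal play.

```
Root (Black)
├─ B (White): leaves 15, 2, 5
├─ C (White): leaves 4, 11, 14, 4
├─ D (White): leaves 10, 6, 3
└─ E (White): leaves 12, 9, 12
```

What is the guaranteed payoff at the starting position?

B (White): max(15, 2, 5) = 15
C (White): max(4, 11, 14, 4) = 14
D (White): max(10, 6, 3) = 10
E (White): max(12, 9, 12) = 12
Root (Black): min(15, 14, 10, 12) = 10

10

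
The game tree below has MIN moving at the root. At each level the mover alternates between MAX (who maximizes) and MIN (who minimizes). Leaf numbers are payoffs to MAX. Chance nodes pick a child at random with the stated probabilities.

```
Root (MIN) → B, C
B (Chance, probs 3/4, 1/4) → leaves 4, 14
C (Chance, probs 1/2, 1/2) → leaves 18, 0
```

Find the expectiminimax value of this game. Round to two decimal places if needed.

B (Chance): 3/4·4 + 1/4·14 = 6.5
C (Chance): 1/2·18 + 1/2·0 = 9
Root (MIN): min(6.5, 9) = 6.5

6.5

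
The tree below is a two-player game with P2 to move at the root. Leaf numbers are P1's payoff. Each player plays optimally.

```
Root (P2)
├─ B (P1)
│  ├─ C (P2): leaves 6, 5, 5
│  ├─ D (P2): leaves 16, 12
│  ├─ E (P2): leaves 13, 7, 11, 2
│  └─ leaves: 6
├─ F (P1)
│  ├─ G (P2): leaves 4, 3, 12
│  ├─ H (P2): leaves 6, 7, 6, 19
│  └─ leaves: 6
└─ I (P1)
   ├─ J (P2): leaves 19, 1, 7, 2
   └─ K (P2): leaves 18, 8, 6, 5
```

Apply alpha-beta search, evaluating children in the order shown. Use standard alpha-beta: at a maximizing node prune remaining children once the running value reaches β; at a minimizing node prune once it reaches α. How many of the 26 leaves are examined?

24

C [α=-∞,β=+∞]: v=5
D [α=5,β=+∞]: v=12
E [α=12,β=+∞]: v=7 after child 2 ≤ α → α-cutoff, skip 2
B [α=-∞,β=+∞]: v=12
G [α=-∞,β=12]: v=3
H [α=3,β=12]: v=6
F [α=-∞,β=12]: v=6
J [α=-∞,β=6]: v=1
K [α=1,β=6]: v=5
I [α=-∞,β=6]: v=5
Root [α=-∞,β=+∞]: v=5
Leaves evaluated: 24 of 26.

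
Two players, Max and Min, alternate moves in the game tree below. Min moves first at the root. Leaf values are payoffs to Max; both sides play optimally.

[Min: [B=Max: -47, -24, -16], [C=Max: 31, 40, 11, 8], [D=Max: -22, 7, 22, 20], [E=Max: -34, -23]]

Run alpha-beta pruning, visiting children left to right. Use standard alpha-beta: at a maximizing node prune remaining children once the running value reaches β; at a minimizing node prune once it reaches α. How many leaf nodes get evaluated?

B [α=-∞,β=+∞]: v=-16
C [α=-∞,β=-16]: v=31 after child 1 ≥ β → β-cutoff, skip 3
D [α=-∞,β=-16]: v=7 after child 2 ≥ β → β-cutoff, skip 2
E [α=-∞,β=-16]: v=-23
Root [α=-∞,β=+∞]: v=-23
Leaves evaluated: 8 of 13.

8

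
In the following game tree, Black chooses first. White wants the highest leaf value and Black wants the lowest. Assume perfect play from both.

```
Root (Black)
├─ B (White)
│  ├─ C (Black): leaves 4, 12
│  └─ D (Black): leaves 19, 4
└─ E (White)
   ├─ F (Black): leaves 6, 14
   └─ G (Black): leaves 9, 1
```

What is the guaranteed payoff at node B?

4

C: min(4, 12) = 4
D: min(19, 4) = 4
B: max(4, 4) = 4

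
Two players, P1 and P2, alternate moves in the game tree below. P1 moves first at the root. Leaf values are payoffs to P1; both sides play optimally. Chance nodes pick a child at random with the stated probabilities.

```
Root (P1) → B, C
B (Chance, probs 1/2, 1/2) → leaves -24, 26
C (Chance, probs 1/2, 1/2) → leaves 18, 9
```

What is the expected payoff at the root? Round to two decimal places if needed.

B (Chance): 1/2·-24 + 1/2·26 = 1
C (Chance): 1/2·18 + 1/2·9 = 13.5
Root (P1): max(1, 13.5) = 13.5

13.5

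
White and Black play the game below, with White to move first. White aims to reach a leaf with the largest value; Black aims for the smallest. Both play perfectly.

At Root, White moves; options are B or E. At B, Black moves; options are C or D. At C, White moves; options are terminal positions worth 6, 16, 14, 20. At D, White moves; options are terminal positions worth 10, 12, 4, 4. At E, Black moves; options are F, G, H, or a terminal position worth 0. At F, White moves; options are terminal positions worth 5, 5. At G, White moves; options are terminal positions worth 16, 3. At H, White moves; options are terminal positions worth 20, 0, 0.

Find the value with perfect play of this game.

C (White): max(6, 16, 14, 20) = 20
D (White): max(10, 12, 4, 4) = 12
B (Black): min(20, 12) = 12
F (White): max(5, 5) = 5
G (White): max(16, 3) = 16
H (White): max(20, 0, 0) = 20
E (Black): min(5, 16, 20, 0) = 0
Root (White): max(12, 0) = 12

12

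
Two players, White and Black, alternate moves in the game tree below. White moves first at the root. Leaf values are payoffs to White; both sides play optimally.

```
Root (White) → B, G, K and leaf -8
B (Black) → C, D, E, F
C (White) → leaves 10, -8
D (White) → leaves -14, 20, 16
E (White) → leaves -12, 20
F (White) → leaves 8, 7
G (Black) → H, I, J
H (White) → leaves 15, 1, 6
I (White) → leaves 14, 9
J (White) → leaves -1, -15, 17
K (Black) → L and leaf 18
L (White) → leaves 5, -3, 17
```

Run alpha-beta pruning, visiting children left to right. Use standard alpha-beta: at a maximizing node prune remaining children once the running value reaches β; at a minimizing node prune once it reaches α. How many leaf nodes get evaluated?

21

C [α=-∞,β=+∞]: v=10
D [α=-∞,β=10]: v=20 after child 2 ≥ β → β-cutoff, skip 1
E [α=-∞,β=10]: v=20
F [α=-∞,β=10]: v=8
B [α=-∞,β=+∞]: v=8
H [α=8,β=+∞]: v=15
I [α=8,β=15]: v=14
J [α=8,β=14]: v=17
G [α=8,β=+∞]: v=14
L [α=14,β=+∞]: v=17
K [α=14,β=+∞]: v=17
Root [α=-∞,β=+∞]: v=17
Leaves evaluated: 21 of 22.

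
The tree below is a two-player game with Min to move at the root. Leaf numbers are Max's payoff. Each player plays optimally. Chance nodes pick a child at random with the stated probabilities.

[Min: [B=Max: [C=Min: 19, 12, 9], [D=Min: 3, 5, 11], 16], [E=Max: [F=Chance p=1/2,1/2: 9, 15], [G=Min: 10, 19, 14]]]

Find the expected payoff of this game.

12

C (Min): min(19, 12, 9) = 9
D (Min): min(3, 5, 11) = 3
B (Max): max(9, 3, 16) = 16
F (Chance): 1/2·9 + 1/2·15 = 12
G (Min): min(10, 19, 14) = 10
E (Max): max(12, 10) = 12
Root (Min): min(16, 12) = 12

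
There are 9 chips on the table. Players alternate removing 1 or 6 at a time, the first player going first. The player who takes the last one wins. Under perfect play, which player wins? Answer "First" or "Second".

Compute winning (W) and losing (L) positions by backward induction:
i:   0  1  2  3  4  5  6  7  8  9
     L  W  L  W  L  W  W  L  W  L
Position 9 is L, so the second player wins.

Second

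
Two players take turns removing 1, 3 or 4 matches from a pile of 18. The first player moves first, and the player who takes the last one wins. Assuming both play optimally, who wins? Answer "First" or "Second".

W/L table (W = player to move can force a win):
i:   0  1  2  3  4  5  6  7  8  9 10 11 12 13 14 15 16 17 18
     L  W  L  W  W  W  W  L  W  L  W  W  W  W  L  W  L  W  W
Position 18 is W, so the first player wins.

First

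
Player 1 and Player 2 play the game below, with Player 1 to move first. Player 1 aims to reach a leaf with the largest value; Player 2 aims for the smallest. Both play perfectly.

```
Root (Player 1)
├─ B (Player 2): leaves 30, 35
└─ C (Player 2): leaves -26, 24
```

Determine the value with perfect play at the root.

30

B (Player 2): min(30, 35) = 30
C (Player 2): min(-26, 24) = -26
Root (Player 1): max(30, -26) = 30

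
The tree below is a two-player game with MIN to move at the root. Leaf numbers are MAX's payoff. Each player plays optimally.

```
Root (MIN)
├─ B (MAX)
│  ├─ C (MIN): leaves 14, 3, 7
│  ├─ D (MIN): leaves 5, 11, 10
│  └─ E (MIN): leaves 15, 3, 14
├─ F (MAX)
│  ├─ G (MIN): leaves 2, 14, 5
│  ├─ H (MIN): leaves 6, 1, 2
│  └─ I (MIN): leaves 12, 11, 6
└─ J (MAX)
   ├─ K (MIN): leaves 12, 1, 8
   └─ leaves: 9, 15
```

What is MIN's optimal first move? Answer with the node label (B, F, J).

B

C (MIN): min(14, 3, 7) = 3
D (MIN): min(5, 11, 10) = 5
E (MIN): min(15, 3, 14) = 3
B (MAX): max(3, 5, 3) = 5
G (MIN): min(2, 14, 5) = 2
H (MIN): min(6, 1, 2) = 1
I (MIN): min(12, 11, 6) = 6
F (MAX): max(2, 1, 6) = 6
K (MIN): min(12, 1, 8) = 1
J (MAX): max(1, 9, 15) = 15
Root (MIN): min(5, 6, 15) = 5
MIN picks the child with the lowest value: B (value 5).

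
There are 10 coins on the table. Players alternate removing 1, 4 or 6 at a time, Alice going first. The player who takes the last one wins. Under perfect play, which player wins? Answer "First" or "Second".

Second

Mark each pile size as W (mover wins) or L (mover loses):
i:   0  1  2  3  4  5  6  7  8  9 10
     L  W  L  W  W  L  W  L  W  W  L
Position 10 is L, so the second player wins.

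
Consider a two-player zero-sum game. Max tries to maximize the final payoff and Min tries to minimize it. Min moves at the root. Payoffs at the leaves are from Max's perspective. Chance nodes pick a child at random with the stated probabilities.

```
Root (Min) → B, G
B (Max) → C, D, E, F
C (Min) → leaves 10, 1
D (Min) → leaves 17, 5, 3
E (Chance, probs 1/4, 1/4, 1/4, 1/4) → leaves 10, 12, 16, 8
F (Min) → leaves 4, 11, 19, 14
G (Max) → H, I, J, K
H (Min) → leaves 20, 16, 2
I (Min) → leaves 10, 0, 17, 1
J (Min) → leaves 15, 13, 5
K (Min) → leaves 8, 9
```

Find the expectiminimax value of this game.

8

C (Min): min(10, 1) = 1
D (Min): min(17, 5, 3) = 3
E (Chance): 1/4·10 + 1/4·12 + 1/4·16 + 1/4·8 = 11.5
F (Min): min(4, 11, 19, 14) = 4
B (Max): max(1, 3, 11.5, 4) = 11.5
H (Min): min(20, 16, 2) = 2
I (Min): min(10, 0, 17, 1) = 0
J (Min): min(15, 13, 5) = 5
K (Min): min(8, 9) = 8
G (Max): max(2, 0, 5, 8) = 8
Root (Min): min(11.5, 8) = 8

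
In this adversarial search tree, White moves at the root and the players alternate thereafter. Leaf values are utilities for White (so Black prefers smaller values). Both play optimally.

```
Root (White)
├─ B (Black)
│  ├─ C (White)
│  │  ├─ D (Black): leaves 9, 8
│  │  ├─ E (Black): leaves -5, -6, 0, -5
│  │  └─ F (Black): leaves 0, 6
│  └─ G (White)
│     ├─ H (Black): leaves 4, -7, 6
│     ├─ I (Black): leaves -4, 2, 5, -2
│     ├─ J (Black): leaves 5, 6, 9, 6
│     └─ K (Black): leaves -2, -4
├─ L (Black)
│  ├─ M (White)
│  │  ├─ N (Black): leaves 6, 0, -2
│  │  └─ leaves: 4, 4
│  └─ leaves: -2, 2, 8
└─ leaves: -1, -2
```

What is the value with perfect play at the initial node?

D (Black): min(9, 8) = 8
E (Black): min(-5, -6, 0, -5) = -6
F (Black): min(0, 6) = 0
C (White): max(8, -6, 0) = 8
H (Black): min(4, -7, 6) = -7
I (Black): min(-4, 2, 5, -2) = -4
J (Black): min(5, 6, 9, 6) = 5
K (Black): min(-2, -4) = -4
G (White): max(-7, -4, 5, -4) = 5
B (Black): min(8, 5) = 5
N (Black): min(6, 0, -2) = -2
M (White): max(-2, 4, 4) = 4
L (Black): min(4, -2, 2, 8) = -2
Root (White): max(5, -2, -1, -2) = 5

5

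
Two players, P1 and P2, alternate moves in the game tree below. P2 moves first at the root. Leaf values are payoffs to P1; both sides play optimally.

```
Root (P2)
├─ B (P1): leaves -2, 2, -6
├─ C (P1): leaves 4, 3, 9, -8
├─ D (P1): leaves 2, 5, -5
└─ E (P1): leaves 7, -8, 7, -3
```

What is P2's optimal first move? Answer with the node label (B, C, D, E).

B (P1): max(-2, 2, -6) = 2
C (P1): max(4, 3, 9, -8) = 9
D (P1): max(2, 5, -5) = 5
E (P1): max(7, -8, 7, -3) = 7
Root (P2): min(2, 9, 5, 7) = 2
P2 picks the child with the lowest value: B (value 2).

B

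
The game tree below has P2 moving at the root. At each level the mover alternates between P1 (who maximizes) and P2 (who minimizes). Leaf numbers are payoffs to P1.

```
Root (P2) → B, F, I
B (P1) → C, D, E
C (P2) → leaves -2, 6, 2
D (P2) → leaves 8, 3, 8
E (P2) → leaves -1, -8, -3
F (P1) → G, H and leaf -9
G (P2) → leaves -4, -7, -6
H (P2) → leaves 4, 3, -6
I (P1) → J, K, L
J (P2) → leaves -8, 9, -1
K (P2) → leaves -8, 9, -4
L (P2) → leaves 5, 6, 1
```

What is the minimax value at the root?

C (P2): min(-2, 6, 2) = -2
D (P2): min(8, 3, 8) = 3
E (P2): min(-1, -8, -3) = -8
B (P1): max(-2, 3, -8) = 3
G (P2): min(-4, -7, -6) = -7
H (P2): min(4, 3, -6) = -6
F (P1): max(-7, -6, -9) = -6
J (P2): min(-8, 9, -1) = -8
K (P2): min(-8, 9, -4) = -8
L (P2): min(5, 6, 1) = 1
I (P1): max(-8, -8, 1) = 1
Root (P2): min(3, -6, 1) = -6

-6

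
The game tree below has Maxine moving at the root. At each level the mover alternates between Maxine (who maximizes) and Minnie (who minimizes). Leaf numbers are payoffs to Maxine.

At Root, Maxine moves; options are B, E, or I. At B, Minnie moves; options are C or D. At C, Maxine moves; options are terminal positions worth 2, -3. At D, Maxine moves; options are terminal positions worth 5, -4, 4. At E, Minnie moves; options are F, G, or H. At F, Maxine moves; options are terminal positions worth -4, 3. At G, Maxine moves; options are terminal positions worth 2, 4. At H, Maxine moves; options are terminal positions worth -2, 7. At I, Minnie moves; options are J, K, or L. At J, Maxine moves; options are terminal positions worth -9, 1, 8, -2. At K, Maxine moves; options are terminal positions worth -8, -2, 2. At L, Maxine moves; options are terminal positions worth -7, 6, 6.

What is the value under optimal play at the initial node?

3

C (Maxine): max(2, -3) = 2
D (Maxine): max(5, -4, 4) = 5
B (Minnie): min(2, 5) = 2
F (Maxine): max(-4, 3) = 3
G (Maxine): max(2, 4) = 4
H (Maxine): max(-2, 7) = 7
E (Minnie): min(3, 4, 7) = 3
J (Maxine): max(-9, 1, 8, -2) = 8
K (Maxine): max(-8, -2, 2) = 2
L (Maxine): max(-7, 6, 6) = 6
I (Minnie): min(8, 2, 6) = 2
Root (Maxine): max(2, 3, 2) = 3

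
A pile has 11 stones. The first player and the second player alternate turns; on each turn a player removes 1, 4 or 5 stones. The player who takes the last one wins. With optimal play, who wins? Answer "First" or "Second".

First

W/L table (W = player to move can force a win):
i:   0  1  2  3  4  5  6  7  8  9 10 11
     L  W  L  W  W  W  W  W  L  W  L  W
Position 11 is W, so the first player wins.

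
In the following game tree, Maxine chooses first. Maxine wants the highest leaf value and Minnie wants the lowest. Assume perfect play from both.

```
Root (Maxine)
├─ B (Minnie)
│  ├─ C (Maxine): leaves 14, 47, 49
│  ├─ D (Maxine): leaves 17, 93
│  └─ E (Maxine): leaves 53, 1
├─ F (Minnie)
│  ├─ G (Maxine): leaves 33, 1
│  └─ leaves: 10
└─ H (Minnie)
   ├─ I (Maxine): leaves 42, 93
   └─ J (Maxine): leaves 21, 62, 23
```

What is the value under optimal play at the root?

C (Maxine): max(14, 47, 49) = 49
D (Maxine): max(17, 93) = 93
E (Maxine): max(53, 1) = 53
B (Minnie): min(49, 93, 53) = 49
G (Maxine): max(33, 1) = 33
F (Minnie): min(33, 10) = 10
I (Maxine): max(42, 93) = 93
J (Maxine): max(21, 62, 23) = 62
H (Minnie): min(93, 62) = 62
Root (Maxine): max(49, 10, 62) = 62

62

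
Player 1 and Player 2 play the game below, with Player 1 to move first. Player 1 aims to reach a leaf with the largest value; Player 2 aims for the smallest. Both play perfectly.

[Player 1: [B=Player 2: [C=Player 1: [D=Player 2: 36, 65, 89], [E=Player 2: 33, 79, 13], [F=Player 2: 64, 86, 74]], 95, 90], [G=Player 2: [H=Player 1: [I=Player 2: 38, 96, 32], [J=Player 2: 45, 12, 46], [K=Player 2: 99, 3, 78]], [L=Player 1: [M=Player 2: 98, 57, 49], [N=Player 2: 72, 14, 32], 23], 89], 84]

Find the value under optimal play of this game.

D (Player 2): min(36, 65, 89) = 36
E (Player 2): min(33, 79, 13) = 13
F (Player 2): min(64, 86, 74) = 64
C (Player 1): max(36, 13, 64) = 64
B (Player 2): min(64, 95, 90) = 64
I (Player 2): min(38, 96, 32) = 32
J (Player 2): min(45, 12, 46) = 12
K (Player 2): min(99, 3, 78) = 3
H (Player 1): max(32, 12, 3) = 32
M (Player 2): min(98, 57, 49) = 49
N (Player 2): min(72, 14, 32) = 14
L (Player 1): max(49, 14, 23) = 49
G (Player 2): min(32, 49, 89) = 32
Root (Player 1): max(64, 32, 84) = 84

84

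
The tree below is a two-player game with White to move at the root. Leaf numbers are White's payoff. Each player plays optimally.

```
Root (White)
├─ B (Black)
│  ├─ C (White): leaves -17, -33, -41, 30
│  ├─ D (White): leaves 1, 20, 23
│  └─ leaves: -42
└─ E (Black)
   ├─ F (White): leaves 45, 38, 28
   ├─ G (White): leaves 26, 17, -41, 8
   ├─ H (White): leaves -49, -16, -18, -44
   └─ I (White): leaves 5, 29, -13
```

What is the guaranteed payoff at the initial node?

-16

C (White): max(-17, -33, -41, 30) = 30
D (White): max(1, 20, 23) = 23
B (Black): min(30, 23, -42) = -42
F (White): max(45, 38, 28) = 45
G (White): max(26, 17, -41, 8) = 26
H (White): max(-49, -16, -18, -44) = -16
I (White): max(5, 29, -13) = 29
E (Black): min(45, 26, -16, 29) = -16
Root (White): max(-42, -16) = -16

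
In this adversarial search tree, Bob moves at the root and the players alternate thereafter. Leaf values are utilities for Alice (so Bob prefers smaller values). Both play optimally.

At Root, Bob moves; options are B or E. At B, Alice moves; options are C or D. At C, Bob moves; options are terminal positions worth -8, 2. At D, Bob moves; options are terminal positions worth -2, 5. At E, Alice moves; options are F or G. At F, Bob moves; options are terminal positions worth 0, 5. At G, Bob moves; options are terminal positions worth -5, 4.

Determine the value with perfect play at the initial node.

C (Bob): min(-8, 2) = -8
D (Bob): min(-2, 5) = -2
B (Alice): max(-8, -2) = -2
F (Bob): min(0, 5) = 0
G (Bob): min(-5, 4) = -5
E (Alice): max(0, -5) = 0
Root (Bob): min(-2, 0) = -2

-2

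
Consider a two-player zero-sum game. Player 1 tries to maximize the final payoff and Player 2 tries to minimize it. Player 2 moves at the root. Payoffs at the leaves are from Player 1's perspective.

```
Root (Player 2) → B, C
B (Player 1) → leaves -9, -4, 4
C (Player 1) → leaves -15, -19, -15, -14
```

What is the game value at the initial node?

B (Player 1): max(-9, -4, 4) = 4
C (Player 1): max(-15, -19, -15, -14) = -14
Root (Player 2): min(4, -14) = -14

-14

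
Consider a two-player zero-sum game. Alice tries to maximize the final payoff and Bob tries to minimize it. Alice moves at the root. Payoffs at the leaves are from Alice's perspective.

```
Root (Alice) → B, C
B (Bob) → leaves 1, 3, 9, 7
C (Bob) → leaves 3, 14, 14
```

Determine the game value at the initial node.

3

B (Bob): min(1, 3, 9, 7) = 1
C (Bob): min(3, 14, 14) = 3
Root (Alice): max(1, 3) = 3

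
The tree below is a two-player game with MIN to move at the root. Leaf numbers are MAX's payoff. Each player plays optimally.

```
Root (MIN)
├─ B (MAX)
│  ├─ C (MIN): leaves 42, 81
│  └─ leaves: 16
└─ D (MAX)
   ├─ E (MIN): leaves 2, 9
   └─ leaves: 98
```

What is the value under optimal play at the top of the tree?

C (MIN): min(42, 81) = 42
B (MAX): max(42, 16) = 42
E (MIN): min(2, 9) = 2
D (MAX): max(2, 98) = 98
Root (MIN): min(42, 98) = 42

42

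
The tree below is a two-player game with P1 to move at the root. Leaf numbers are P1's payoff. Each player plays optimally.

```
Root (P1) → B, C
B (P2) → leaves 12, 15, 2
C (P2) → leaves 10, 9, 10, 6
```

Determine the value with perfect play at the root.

6

B (P2): min(12, 15, 2) = 2
C (P2): min(10, 9, 10, 6) = 6
Root (P1): max(2, 6) = 6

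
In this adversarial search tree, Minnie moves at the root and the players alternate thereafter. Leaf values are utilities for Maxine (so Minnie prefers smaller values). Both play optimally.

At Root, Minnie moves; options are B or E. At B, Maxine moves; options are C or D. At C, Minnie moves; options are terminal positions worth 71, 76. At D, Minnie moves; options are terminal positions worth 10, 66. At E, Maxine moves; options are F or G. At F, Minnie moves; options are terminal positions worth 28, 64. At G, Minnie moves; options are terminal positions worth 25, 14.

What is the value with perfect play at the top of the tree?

28

C (Minnie): min(71, 76) = 71
D (Minnie): min(10, 66) = 10
B (Maxine): max(71, 10) = 71
F (Minnie): min(28, 64) = 28
G (Minnie): min(25, 14) = 14
E (Maxine): max(28, 14) = 28
Root (Minnie): min(71, 28) = 28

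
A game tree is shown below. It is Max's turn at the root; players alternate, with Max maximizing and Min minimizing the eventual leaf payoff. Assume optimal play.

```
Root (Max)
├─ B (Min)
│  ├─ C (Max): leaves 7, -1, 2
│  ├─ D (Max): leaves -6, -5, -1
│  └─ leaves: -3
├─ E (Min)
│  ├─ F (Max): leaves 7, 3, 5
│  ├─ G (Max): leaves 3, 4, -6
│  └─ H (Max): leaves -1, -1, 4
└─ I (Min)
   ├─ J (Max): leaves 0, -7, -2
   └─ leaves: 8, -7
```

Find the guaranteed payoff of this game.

4

C (Max): max(7, -1, 2) = 7
D (Max): max(-6, -5, -1) = -1
B (Min): min(7, -1, -3) = -3
F (Max): max(7, 3, 5) = 7
G (Max): max(3, 4, -6) = 4
H (Max): max(-1, -1, 4) = 4
E (Min): min(7, 4, 4) = 4
J (Max): max(0, -7, -2) = 0
I (Min): min(0, 8, -7) = -7
Root (Max): max(-3, 4, -7) = 4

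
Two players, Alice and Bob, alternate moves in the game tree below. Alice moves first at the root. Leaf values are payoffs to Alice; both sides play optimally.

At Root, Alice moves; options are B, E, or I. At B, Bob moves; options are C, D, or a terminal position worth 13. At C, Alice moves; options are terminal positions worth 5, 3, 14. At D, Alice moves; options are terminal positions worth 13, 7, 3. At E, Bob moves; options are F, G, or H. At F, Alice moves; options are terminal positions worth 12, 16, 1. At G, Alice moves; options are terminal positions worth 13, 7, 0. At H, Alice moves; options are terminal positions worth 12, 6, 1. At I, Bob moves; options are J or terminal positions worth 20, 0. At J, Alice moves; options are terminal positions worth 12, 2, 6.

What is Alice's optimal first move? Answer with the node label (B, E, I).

C (Alice): max(5, 3, 14) = 14
D (Alice): max(13, 7, 3) = 13
B (Bob): min(14, 13, 13) = 13
F (Alice): max(12, 16, 1) = 16
G (Alice): max(13, 7, 0) = 13
H (Alice): max(12, 6, 1) = 12
E (Bob): min(16, 13, 12) = 12
J (Alice): max(12, 2, 6) = 12
I (Bob): min(12, 20, 0) = 0
Root (Alice): max(13, 12, 0) = 13
Alice picks the child with the highest value: B (value 13).

B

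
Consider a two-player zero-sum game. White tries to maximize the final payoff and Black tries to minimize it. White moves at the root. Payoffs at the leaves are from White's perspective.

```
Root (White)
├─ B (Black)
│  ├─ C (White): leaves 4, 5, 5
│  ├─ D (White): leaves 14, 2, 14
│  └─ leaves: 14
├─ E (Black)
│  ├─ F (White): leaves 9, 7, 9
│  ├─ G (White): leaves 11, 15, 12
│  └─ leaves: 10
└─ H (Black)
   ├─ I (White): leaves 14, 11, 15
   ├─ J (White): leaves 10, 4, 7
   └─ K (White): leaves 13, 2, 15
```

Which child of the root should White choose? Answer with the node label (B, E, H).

H

C (White): max(4, 5, 5) = 5
D (White): max(14, 2, 14) = 14
B (Black): min(5, 14, 14) = 5
F (White): max(9, 7, 9) = 9
G (White): max(11, 15, 12) = 15
E (Black): min(9, 15, 10) = 9
I (White): max(14, 11, 15) = 15
J (White): max(10, 4, 7) = 10
K (White): max(13, 2, 15) = 15
H (Black): min(15, 10, 15) = 10
Root (White): max(5, 9, 10) = 10
White picks the child with the highest value: H (value 10).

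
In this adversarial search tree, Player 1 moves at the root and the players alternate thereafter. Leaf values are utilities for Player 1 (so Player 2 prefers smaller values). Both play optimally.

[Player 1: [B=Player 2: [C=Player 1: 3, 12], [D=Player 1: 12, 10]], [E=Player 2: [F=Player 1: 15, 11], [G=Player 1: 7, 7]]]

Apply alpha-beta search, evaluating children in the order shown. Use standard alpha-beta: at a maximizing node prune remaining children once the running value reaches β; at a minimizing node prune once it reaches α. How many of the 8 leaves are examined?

7

C [α=-∞,β=+∞]: v=12
D [α=-∞,β=12]: v=12 after child 1 ≥ β → β-cutoff, skip 1
B [α=-∞,β=+∞]: v=12
F [α=12,β=+∞]: v=15
G [α=12,β=15]: v=7
E [α=12,β=+∞]: v=7
Root [α=-∞,β=+∞]: v=12
Leaves evaluated: 7 of 8.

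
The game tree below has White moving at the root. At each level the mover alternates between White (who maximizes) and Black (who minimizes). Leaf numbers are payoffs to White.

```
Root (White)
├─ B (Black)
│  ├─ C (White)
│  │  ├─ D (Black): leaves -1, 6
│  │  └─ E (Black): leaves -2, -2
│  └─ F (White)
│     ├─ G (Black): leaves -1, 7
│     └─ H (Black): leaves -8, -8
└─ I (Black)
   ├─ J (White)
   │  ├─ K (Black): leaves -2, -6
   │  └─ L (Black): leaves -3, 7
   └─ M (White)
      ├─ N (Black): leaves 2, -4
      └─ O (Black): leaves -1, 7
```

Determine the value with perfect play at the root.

D (Black): min(-1, 6) = -1
E (Black): min(-2, -2) = -2
C (White): max(-1, -2) = -1
G (Black): min(-1, 7) = -1
H (Black): min(-8, -8) = -8
F (White): max(-1, -8) = -1
B (Black): min(-1, -1) = -1
K (Black): min(-2, -6) = -6
L (Black): min(-3, 7) = -3
J (White): max(-6, -3) = -3
N (Black): min(2, -4) = -4
O (Black): min(-1, 7) = -1
M (White): max(-4, -1) = -1
I (Black): min(-3, -1) = -3
Root (White): max(-1, -3) = -1

-1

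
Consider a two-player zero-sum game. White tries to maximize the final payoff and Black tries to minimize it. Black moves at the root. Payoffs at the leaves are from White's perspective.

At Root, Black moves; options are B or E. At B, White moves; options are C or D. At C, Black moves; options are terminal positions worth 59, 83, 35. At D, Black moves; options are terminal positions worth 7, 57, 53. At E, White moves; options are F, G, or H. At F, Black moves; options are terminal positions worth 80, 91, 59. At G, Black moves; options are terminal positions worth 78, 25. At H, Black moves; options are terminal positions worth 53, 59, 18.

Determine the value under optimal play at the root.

35

C (Black): min(59, 83, 35) = 35
D (Black): min(7, 57, 53) = 7
B (White): max(35, 7) = 35
F (Black): min(80, 91, 59) = 59
G (Black): min(78, 25) = 25
H (Black): min(53, 59, 18) = 18
E (White): max(59, 25, 18) = 59
Root (Black): min(35, 59) = 35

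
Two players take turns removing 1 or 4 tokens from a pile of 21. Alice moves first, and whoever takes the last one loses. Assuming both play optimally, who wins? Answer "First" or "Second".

Positions where the player to move wins (W) vs loses (L):
i:   0  1  2  3  4  5  6  7  8  9 10 11 12 13 14 15 16 17 18 19 20 21
     W  L  W  L  W  W  L  W  L  W  W  L  W  L  W  W  L  W  L  W  W  L
Position 21 is L, so the second player wins.

Second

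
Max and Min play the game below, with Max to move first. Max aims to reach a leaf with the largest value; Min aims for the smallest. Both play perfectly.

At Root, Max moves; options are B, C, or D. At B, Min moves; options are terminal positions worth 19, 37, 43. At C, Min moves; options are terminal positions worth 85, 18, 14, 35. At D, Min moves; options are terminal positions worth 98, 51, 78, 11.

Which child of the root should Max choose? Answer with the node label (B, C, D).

B (Min): min(19, 37, 43) = 19
C (Min): min(85, 18, 14, 35) = 14
D (Min): min(98, 51, 78, 11) = 11
Root (Max): max(19, 14, 11) = 19
Max picks the child with the highest value: B (value 19).

B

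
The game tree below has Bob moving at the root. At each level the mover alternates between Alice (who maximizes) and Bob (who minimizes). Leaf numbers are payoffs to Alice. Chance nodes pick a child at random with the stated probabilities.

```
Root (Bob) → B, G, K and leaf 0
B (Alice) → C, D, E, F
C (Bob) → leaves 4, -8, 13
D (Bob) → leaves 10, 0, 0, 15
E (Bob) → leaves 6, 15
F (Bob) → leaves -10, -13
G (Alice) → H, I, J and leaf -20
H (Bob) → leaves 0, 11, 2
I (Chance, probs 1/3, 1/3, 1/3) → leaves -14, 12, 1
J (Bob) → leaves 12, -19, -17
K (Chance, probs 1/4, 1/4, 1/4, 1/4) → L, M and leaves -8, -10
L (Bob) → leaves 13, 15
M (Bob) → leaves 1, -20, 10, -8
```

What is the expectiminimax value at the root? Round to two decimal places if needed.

-6.25

C (Bob): min(4, -8, 13) = -8
D (Bob): min(10, 0, 0, 15) = 0
E (Bob): min(6, 15) = 6
F (Bob): min(-10, -13) = -13
B (Alice): max(-8, 0, 6, -13) = 6
H (Bob): min(0, 11, 2) = 0
I (Chance): 1/3·-14 + 1/3·12 + 1/3·1 = -0.33
J (Bob): min(12, -19, -17) = -19
G (Alice): max(0, -0.33, -19, -20) = 0
L (Bob): min(13, 15) = 13
M (Bob): min(1, -20, 10, -8) = -20
K (Chance): 1/4·13 + 1/4·-20 + 1/4·-8 + 1/4·-10 = -6.25
Root (Bob): min(6, 0, -6.25, 0) = -6.25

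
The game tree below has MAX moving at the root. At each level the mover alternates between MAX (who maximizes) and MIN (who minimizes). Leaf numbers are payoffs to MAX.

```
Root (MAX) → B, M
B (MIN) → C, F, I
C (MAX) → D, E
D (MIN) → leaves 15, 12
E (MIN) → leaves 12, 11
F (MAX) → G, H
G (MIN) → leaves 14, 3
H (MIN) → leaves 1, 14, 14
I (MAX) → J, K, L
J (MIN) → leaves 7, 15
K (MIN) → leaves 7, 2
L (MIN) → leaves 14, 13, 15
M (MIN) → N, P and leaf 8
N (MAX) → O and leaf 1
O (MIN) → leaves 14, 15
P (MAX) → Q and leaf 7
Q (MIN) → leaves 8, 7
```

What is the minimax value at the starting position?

7

D (MIN): min(15, 12) = 12
E (MIN): min(12, 11) = 11
C (MAX): max(12, 11) = 12
G (MIN): min(14, 3) = 3
H (MIN): min(1, 14, 14) = 1
F (MAX): max(3, 1) = 3
J (MIN): min(7, 15) = 7
K (MIN): min(7, 2) = 2
L (MIN): min(14, 13, 15) = 13
I (MAX): max(7, 2, 13) = 13
B (MIN): min(12, 3, 13) = 3
O (MIN): min(14, 15) = 14
N (MAX): max(14, 1) = 14
Q (MIN): min(8, 7) = 7
P (MAX): max(7, 7) = 7
M (MIN): min(14, 7, 8) = 7
Root (MAX): max(3, 7) = 7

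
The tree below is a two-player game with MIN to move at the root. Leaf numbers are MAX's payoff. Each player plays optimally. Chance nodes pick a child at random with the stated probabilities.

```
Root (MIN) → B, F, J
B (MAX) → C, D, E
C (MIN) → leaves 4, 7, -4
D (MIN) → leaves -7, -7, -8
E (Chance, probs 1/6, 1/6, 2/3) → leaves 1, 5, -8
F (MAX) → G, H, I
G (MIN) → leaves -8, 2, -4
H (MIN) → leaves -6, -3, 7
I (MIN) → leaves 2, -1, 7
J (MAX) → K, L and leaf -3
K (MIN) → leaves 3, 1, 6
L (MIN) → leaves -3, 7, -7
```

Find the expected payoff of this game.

C (MIN): min(4, 7, -4) = -4
D (MIN): min(-7, -7, -8) = -8
E (Chance): 1/6·1 + 1/6·5 + 2/3·-8 = -4.33
B (MAX): max(-4, -8, -4.33) = -4
G (MIN): min(-8, 2, -4) = -8
H (MIN): min(-6, -3, 7) = -6
I (MIN): min(2, -1, 7) = -1
F (MAX): max(-8, -6, -1) = -1
K (MIN): min(3, 1, 6) = 1
L (MIN): min(-3, 7, -7) = -7
J (MAX): max(1, -7, -3) = 1
Root (MIN): min(-4, -1, 1) = -4

-4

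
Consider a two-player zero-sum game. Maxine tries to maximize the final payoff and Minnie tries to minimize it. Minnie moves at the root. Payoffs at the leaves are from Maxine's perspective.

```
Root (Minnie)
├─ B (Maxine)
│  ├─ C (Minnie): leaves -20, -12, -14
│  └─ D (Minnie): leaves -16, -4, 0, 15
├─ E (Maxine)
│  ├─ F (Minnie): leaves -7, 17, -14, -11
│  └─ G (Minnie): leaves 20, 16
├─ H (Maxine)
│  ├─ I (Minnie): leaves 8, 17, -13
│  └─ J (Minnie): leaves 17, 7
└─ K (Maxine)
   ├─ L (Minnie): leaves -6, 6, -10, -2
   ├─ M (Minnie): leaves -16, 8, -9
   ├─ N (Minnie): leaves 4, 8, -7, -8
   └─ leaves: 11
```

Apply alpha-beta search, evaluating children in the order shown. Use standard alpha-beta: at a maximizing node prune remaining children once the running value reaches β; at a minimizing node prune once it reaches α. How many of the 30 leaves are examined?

18

C [α=-∞,β=+∞]: v=-20
D [α=-20,β=+∞]: v=-16
B [α=-∞,β=+∞]: v=-16
F [α=-∞,β=-16]: v=-14
E [α=-∞,β=-16]: v=-14 after child 1 ≥ β → β-cutoff, skip 1
I [α=-∞,β=-16]: v=-13
H [α=-∞,β=-16]: v=-13 after child 1 ≥ β → β-cutoff, skip 1
L [α=-∞,β=-16]: v=-10
K [α=-∞,β=-16]: v=-10 after child 1 ≥ β → β-cutoff, skip 3
Root [α=-∞,β=+∞]: v=-16
Leaves evaluated: 18 of 30.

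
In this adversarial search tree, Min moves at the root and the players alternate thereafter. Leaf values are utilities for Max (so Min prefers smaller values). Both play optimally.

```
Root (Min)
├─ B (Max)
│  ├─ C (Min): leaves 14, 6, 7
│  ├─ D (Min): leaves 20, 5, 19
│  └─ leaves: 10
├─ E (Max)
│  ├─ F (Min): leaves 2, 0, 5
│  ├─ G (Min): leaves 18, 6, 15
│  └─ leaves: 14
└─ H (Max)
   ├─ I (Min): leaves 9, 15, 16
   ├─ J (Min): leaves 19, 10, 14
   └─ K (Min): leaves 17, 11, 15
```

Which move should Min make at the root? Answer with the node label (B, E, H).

B

C (Min): min(14, 6, 7) = 6
D (Min): min(20, 5, 19) = 5
B (Max): max(6, 5, 10) = 10
F (Min): min(2, 0, 5) = 0
G (Min): min(18, 6, 15) = 6
E (Max): max(0, 6, 14) = 14
I (Min): min(9, 15, 16) = 9
J (Min): min(19, 10, 14) = 10
K (Min): min(17, 11, 15) = 11
H (Max): max(9, 10, 11) = 11
Root (Min): min(10, 14, 11) = 10
Min picks the child with the lowest value: B (value 10).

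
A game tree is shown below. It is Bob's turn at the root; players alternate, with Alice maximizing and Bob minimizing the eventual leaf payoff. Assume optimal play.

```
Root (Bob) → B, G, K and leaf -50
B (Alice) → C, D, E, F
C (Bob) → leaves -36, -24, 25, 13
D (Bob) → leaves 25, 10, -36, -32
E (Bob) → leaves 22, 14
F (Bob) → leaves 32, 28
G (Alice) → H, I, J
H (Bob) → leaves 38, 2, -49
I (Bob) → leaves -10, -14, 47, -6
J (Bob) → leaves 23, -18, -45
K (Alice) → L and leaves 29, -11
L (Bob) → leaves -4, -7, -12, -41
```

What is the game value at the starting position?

C (Bob): min(-36, -24, 25, 13) = -36
D (Bob): min(25, 10, -36, -32) = -36
E (Bob): min(22, 14) = 14
F (Bob): min(32, 28) = 28
B (Alice): max(-36, -36, 14, 28) = 28
H (Bob): min(38, 2, -49) = -49
I (Bob): min(-10, -14, 47, -6) = -14
J (Bob): min(23, -18, -45) = -45
G (Alice): max(-49, -14, -45) = -14
L (Bob): min(-4, -7, -12, -41) = -41
K (Alice): max(-41, 29, -11) = 29
Root (Bob): min(28, -14, 29, -50) = -50

-50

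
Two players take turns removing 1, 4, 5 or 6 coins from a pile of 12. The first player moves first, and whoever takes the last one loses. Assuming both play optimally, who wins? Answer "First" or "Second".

W/L table (W = player to move can force a win):
i:   0  1  2  3  4  5  6  7  8  9 10 11 12
     W  L  W  L  W  W  W  W  W  W  L  W  L
Position 12 is L, so the second player wins.

Second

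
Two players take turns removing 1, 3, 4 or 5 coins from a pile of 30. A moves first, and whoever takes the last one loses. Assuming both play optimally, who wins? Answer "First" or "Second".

First

Compute winning (W) and losing (L) positions by backward induction:
i:   0  1  2  3  4  5  6  7  8  9 10 11 12 13 14 15 16 17 18 19 20 21 22 23 24 25 26 27 28 29 30
     W  L  W  L  W  W  W  W  W  L  W  L  W  W  W  W  W  L  W  L  W  W  W  W  W  L  W  L  W  W  W
Position 30 is W, so the first player wins.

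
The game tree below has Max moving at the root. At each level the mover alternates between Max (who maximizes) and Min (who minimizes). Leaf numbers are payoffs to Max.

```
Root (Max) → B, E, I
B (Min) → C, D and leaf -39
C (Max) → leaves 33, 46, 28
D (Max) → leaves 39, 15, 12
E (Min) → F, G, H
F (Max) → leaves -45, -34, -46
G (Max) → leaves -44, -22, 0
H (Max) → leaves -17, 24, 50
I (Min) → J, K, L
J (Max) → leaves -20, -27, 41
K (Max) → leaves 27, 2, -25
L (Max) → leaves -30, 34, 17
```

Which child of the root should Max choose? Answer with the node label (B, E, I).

C (Max): max(33, 46, 28) = 46
D (Max): max(39, 15, 12) = 39
B (Min): min(46, 39, -39) = -39
F (Max): max(-45, -34, -46) = -34
G (Max): max(-44, -22, 0) = 0
H (Max): max(-17, 24, 50) = 50
E (Min): min(-34, 0, 50) = -34
J (Max): max(-20, -27, 41) = 41
K (Max): max(27, 2, -25) = 27
L (Max): max(-30, 34, 17) = 34
I (Min): min(41, 27, 34) = 27
Root (Max): max(-39, -34, 27) = 27
Max picks the child with the highest value: I (value 27).

I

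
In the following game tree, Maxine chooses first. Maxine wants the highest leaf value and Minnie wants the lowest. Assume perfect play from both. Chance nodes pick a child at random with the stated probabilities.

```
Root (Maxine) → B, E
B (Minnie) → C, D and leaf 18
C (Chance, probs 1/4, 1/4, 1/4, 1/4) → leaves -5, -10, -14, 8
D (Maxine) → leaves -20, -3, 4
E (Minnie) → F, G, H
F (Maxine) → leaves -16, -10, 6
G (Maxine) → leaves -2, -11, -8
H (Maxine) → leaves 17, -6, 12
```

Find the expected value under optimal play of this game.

C (Chance): 1/4·-5 + 1/4·-10 + 1/4·-14 + 1/4·8 = -5.25
D (Maxine): max(-20, -3, 4) = 4
B (Minnie): min(-5.25, 4, 18) = -5.25
F (Maxine): max(-16, -10, 6) = 6
G (Maxine): max(-2, -11, -8) = -2
H (Maxine): max(17, -6, 12) = 17
E (Minnie): min(6, -2, 17) = -2
Root (Maxine): max(-5.25, -2) = -2

-2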